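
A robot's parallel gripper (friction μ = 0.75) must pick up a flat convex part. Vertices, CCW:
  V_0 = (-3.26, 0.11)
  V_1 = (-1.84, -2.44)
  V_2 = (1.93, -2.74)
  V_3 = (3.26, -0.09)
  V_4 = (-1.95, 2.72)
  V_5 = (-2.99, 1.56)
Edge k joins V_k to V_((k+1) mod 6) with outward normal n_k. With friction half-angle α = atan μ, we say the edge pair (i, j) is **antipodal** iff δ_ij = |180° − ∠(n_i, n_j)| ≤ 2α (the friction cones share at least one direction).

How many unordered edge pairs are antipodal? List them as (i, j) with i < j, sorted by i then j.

α = atan 0.75 = 36.87°;  2α = 73.74°
n_0 = (-0.8737, -0.4865)
n_1 = (-0.0793, -0.9968)
n_2 = (+0.8938, -0.4486)
n_3 = (+0.4747, +0.8801)
n_4 = (-0.7446, +0.6675)
n_5 = (-0.9831, +0.1831)
  (0,1): δ = 123.66°  ·
  (0,2): δ = 55.76°  ✓
  (0,3): δ = 32.55°  ✓
  (0,4): δ = 109.01°  ·
  (0,5): δ = 140.34°  ·
  (1,2): δ = 112.10°  ·
  (1,3): δ = 23.79°  ✓
  (1,4): δ = 52.67°  ✓
  (1,5): δ = 84.00°  ·
  (2,3): δ = 91.69°  ·
  (2,4): δ = 15.23°  ✓
  (2,5): δ = 16.10°  ✓
  (3,4): δ = 103.54°  ·
  (3,5): δ = 72.21°  ✓
  (4,5): δ = 148.67°  ·
antipodal pairs: 7

count = 7; pairs: (0,2), (0,3), (1,3), (1,4), (2,4), (2,5), (3,5)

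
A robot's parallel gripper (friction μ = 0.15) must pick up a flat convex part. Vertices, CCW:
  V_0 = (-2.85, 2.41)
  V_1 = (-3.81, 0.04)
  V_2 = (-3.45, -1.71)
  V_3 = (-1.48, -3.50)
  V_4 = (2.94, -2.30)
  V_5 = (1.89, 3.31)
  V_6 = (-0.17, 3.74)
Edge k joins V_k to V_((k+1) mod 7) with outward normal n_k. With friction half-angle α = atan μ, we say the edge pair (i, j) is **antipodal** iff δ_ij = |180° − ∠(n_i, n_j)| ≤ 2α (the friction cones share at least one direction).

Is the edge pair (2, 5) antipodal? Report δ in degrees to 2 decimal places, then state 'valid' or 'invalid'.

δ = 30.47°, invalid

α = atan 0.15 = 8.53°;  2α = 17.06°
edge 2: e_2 = (+1.97, -1.79);  n_2 = (-0.6725, -0.7401)
edge 5: e_5 = (-2.06, +0.43);  n_5 = (+0.2043, +0.9789)
∠(n_2, n_5) = 149.53°
δ = |180° − 149.53°| = 30.47°
30.47° > 2α = 17.06°  →  invalid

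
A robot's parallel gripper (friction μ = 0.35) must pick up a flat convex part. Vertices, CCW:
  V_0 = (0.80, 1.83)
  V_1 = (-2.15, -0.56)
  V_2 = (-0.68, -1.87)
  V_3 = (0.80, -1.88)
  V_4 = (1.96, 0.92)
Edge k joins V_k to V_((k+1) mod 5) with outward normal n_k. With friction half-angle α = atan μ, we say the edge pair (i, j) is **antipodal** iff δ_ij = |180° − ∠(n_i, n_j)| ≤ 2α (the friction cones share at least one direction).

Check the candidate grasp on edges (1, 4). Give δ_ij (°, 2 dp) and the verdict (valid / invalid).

α = atan 0.35 = 19.29°;  2α = 38.58°
edge 1: e_1 = (+1.47, -1.31);  n_1 = (-0.6653, -0.7466)
edge 4: e_4 = (-1.16, +0.91);  n_4 = (+0.6172, +0.7868)
∠(n_1, n_4) = 176.41°
δ = |180° − 176.41°| = 3.59°
3.59° ≤ 2α = 38.58°  →  valid

δ = 3.59°, valid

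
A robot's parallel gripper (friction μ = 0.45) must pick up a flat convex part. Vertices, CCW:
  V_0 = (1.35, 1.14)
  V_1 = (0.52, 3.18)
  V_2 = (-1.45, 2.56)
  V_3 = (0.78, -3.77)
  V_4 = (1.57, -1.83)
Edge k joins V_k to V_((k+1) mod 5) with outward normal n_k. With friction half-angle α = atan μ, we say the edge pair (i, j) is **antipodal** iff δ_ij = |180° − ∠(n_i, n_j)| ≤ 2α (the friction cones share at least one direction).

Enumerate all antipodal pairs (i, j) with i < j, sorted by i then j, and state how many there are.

count = 3; pairs: (0,2), (2,3), (2,4)

α = atan 0.45 = 24.23°;  2α = 48.46°
n_0 = (+0.9263, +0.3769)
n_1 = (-0.3002, +0.9539)
n_2 = (-0.9432, -0.3323)
n_3 = (+0.9262, -0.3771)
n_4 = (+0.9973, +0.0739)
  (0,1): δ = 94.67°  ·
  (0,2): δ = 2.73°  ✓
  (0,3): δ = 135.70°  ·
  (0,4): δ = 162.10°  ·
  (1,2): δ = 88.06°  ·
  (1,3): δ = 50.37°  ·
  (1,4): δ = 76.77°  ·
  (2,3): δ = 41.56°  ✓
  (2,4): δ = 15.17°  ✓
  (3,4): δ = 153.61°  ·
antipodal pairs: 3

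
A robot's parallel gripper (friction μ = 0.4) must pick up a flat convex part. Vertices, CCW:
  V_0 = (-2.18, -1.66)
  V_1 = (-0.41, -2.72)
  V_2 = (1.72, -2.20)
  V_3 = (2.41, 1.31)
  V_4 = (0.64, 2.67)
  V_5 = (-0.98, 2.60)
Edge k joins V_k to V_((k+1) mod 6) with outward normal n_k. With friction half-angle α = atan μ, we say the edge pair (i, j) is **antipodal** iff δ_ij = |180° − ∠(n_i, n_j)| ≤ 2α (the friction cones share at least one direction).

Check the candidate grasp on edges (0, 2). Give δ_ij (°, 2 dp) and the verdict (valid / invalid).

α = atan 0.4 = 21.80°;  2α = 43.60°
edge 0: e_0 = (+1.77, -1.06);  n_0 = (-0.5138, -0.8579)
edge 2: e_2 = (+0.69, +3.51);  n_2 = (+0.9812, -0.1929)
∠(n_0, n_2) = 109.79°
δ = |180° − 109.79°| = 70.21°
70.21° > 2α = 43.60°  →  invalid

δ = 70.21°, invalid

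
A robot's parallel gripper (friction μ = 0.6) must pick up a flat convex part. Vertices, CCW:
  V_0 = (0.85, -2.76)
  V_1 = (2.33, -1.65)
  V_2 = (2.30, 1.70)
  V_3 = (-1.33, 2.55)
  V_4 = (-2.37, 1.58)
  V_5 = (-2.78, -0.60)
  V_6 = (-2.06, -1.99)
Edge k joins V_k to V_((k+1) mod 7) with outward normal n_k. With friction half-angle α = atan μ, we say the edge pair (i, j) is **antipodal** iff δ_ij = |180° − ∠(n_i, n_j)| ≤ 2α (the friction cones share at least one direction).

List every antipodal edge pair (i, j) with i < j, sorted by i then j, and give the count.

α = atan 0.6 = 30.96°;  2α = 61.93°
n_0 = (+0.6000, -0.8000)
n_1 = (+1.0000, +0.0090)
n_2 = (+0.2280, +0.9737)
n_3 = (-0.6821, +0.7313)
n_4 = (-0.9828, +0.1848)
n_5 = (-0.8879, -0.4599)
n_6 = (-0.2558, -0.9667)
  (0,1): δ = 126.36°  ·
  (0,2): δ = 50.05°  ✓
  (0,3): δ = 6.14°  ✓
  (0,4): δ = 42.48°  ✓
  (0,5): δ = 80.51°  ·
  (0,6): δ = 128.31°  ·
  (1,2): δ = 103.69°  ·
  (1,3): δ = 47.51°  ✓
  (1,4): δ = 11.16°  ✓
  (1,5): δ = 26.87°  ✓
  (1,6): δ = 74.67°  ·
  (2,3): δ = 123.82°  ·
  (2,4): δ = 87.47°  ·
  (2,5): δ = 49.44°  ✓
  (2,6): δ = 1.64°  ✓
  (3,4): δ = 143.66°  ·
  (3,5): δ = 105.62°  ·
  (3,6): δ = 57.83°  ✓
  (4,5): δ = 141.97°  ·
  (4,6): δ = 94.17°  ·
  (5,6): δ = 132.20°  ·
antipodal pairs: 9

count = 9; pairs: (0,2), (0,3), (0,4), (1,3), (1,4), (1,5), (2,5), (2,6), (3,6)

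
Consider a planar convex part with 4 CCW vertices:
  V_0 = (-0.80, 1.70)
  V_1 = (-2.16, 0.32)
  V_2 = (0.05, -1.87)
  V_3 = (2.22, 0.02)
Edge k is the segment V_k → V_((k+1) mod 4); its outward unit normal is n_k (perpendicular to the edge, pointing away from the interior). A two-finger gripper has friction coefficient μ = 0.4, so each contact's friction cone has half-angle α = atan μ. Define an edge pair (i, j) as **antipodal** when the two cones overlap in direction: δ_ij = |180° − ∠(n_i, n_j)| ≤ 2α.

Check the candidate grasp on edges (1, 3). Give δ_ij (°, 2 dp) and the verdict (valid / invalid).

δ = 15.65°, valid

α = atan 0.4 = 21.80°;  2α = 43.60°
edge 1: e_1 = (+2.21, -2.19);  n_1 = (-0.7039, -0.7103)
edge 3: e_3 = (-3.02, +1.68);  n_3 = (+0.4861, +0.8739)
∠(n_1, n_3) = 164.35°
δ = |180° − 164.35°| = 15.65°
15.65° ≤ 2α = 43.60°  →  valid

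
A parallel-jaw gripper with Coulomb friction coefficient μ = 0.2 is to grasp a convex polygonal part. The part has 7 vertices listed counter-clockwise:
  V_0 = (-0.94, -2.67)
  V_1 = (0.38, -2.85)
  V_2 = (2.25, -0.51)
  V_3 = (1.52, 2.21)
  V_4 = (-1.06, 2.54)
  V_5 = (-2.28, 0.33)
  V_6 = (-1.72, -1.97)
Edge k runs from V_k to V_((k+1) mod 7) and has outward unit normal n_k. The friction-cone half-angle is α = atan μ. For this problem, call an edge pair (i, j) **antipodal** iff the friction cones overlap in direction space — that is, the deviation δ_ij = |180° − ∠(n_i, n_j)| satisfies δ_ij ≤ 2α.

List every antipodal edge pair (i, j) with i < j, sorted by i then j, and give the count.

α = atan 0.2 = 11.31°;  2α = 22.62°
n_0 = (-0.1351, -0.9908)
n_1 = (+0.7812, -0.6243)
n_2 = (+0.9658, +0.2592)
n_3 = (+0.1269, +0.9919)
n_4 = (-0.8755, +0.4833)
n_5 = (-0.9716, -0.2366)
n_6 = (-0.6679, -0.7442)
  (0,1): δ = 120.86°  ·
  (0,2): δ = 67.21°  ·
  (0,3): δ = 0.48°  ✓
  (0,4): δ = 68.86°  ·
  (0,5): δ = 111.45°  ·
  (0,6): δ = 145.86°  ·
  (1,2): δ = 126.35°  ·
  (1,3): δ = 58.66°  ·
  (1,4): δ = 9.73°  ✓
  (1,5): δ = 52.31°  ·
  (1,6): δ = 86.72°  ·
  (2,3): δ = 112.31°  ·
  (2,4): δ = 43.92°  ·
  (2,5): δ = 1.34°  ✓
  (2,6): δ = 33.07°  ·
  (3,4): δ = 111.61°  ·
  (3,5): δ = 69.03°  ·
  (3,6): δ = 34.62°  ·
  (4,5): δ = 137.42°  ·
  (4,6): δ = 103.01°  ·
  (5,6): δ = 145.59°  ·
antipodal pairs: 3

count = 3; pairs: (0,3), (1,4), (2,5)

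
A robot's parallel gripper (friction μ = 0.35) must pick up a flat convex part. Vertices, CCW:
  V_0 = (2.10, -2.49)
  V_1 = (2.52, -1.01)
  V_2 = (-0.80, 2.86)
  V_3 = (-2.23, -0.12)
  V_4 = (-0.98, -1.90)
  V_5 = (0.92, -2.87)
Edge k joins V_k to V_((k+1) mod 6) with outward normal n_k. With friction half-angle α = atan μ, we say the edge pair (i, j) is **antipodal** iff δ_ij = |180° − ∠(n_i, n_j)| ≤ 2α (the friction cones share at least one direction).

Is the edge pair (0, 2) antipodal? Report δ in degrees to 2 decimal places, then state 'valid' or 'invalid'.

α = atan 0.35 = 19.29°;  2α = 38.58°
edge 0: e_0 = (+0.42, +1.48);  n_0 = (+0.9620, -0.2730)
edge 2: e_2 = (-1.43, -2.98);  n_2 = (-0.9016, +0.4326)
∠(n_0, n_2) = 170.21°
δ = |180° − 170.21°| = 9.79°
9.79° ≤ 2α = 38.58°  →  valid

δ = 9.79°, valid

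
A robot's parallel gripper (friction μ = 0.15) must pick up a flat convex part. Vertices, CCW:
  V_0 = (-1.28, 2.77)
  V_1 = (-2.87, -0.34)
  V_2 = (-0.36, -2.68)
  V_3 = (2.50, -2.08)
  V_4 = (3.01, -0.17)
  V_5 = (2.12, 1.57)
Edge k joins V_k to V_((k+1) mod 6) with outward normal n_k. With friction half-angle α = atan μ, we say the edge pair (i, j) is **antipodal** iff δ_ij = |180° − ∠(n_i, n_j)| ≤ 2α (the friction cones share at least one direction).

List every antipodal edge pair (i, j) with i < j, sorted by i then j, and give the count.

count = 1; pairs: (0,3)

α = atan 0.15 = 8.53°;  2α = 17.06°
n_0 = (-0.8904, +0.4552)
n_1 = (-0.6819, -0.7314)
n_2 = (+0.2053, -0.9787)
n_3 = (+0.9662, -0.2580)
n_4 = (+0.8903, +0.4554)
n_5 = (+0.3328, +0.9430)
  (0,1): δ = 105.91°  ·
  (0,2): δ = 51.07°  ·
  (0,3): δ = 12.13°  ✓
  (0,4): δ = 54.17°  ·
  (0,5): δ = 97.64°  ·
  (1,2): δ = 125.16°  ·
  (1,3): δ = 61.96°  ·
  (1,4): δ = 19.92°  ·
  (1,5): δ = 23.55°  ·
  (2,3): δ = 116.80°  ·
  (2,4): δ = 74.76°  ·
  (2,5): δ = 31.29°  ·
  (3,4): δ = 137.96°  ·
  (3,5): δ = 94.49°  ·
  (4,5): δ = 136.53°  ·
antipodal pairs: 1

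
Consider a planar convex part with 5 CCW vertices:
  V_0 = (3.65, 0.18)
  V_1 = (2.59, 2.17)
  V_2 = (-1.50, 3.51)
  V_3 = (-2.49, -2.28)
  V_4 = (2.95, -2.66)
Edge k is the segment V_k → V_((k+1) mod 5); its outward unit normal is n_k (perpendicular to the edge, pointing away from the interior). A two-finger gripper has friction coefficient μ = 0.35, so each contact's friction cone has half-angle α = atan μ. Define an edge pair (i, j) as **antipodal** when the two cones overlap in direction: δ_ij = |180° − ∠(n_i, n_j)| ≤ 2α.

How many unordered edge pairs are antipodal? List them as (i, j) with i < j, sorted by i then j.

α = atan 0.35 = 19.29°;  2α = 38.58°
n_0 = (+0.8826, +0.4701)
n_1 = (+0.3113, +0.9503)
n_2 = (-0.9857, +0.1685)
n_3 = (-0.0697, -0.9976)
n_4 = (+0.9709, -0.2393)
  (0,1): δ = 136.18°  ·
  (0,2): δ = 37.75°  ✓
  (0,3): δ = 57.96°  ·
  (0,4): δ = 138.11°  ·
  (1,2): δ = 81.56°  ·
  (1,3): δ = 14.14°  ✓
  (1,4): δ = 94.29°  ·
  (2,3): δ = 84.29°  ·
  (2,4): δ = 4.14°  ✓
  (3,4): δ = 99.85°  ·
antipodal pairs: 3

count = 3; pairs: (0,2), (1,3), (2,4)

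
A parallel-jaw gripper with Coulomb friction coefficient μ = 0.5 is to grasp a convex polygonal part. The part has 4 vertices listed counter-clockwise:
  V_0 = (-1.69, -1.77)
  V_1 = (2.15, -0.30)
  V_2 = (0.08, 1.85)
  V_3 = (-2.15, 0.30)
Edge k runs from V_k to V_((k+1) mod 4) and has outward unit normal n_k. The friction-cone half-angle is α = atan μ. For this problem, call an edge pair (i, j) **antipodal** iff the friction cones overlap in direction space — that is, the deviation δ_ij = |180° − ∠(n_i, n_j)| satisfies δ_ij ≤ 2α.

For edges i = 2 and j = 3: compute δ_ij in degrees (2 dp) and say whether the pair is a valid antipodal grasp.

α = atan 0.5 = 26.57°;  2α = 53.13°
edge 2: e_2 = (-2.23, -1.55);  n_2 = (-0.5707, +0.8211)
edge 3: e_3 = (+0.46, -2.07);  n_3 = (-0.9762, -0.2169)
∠(n_2, n_3) = 67.73°
δ = |180° − 67.73°| = 112.27°
112.27° > 2α = 53.13°  →  invalid

δ = 112.27°, invalid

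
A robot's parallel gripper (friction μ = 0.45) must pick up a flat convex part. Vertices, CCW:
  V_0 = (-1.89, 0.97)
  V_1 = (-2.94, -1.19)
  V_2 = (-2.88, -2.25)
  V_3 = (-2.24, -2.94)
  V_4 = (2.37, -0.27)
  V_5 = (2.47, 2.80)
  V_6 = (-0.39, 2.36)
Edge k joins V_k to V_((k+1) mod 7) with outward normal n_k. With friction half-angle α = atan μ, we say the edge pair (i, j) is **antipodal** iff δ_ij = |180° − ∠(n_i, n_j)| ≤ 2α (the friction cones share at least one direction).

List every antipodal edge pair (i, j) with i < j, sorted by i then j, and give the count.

count = 7; pairs: (0,3), (0,4), (1,4), (2,4), (3,5), (3,6), (4,6)

α = atan 0.45 = 24.23°;  2α = 48.46°
n_0 = (-0.8994, +0.4372)
n_1 = (-0.9984, -0.0565)
n_2 = (-0.7332, -0.6800)
n_3 = (+0.5012, -0.8653)
n_4 = (+0.9995, -0.0326)
n_5 = (-0.1521, +0.9884)
n_6 = (-0.6797, +0.7335)
  (0,1): δ = 150.84°  ·
  (0,2): δ = 111.23°  ·
  (0,3): δ = 34.00°  ✓
  (0,4): δ = 24.06°  ✓
  (0,5): δ = 124.67°  ·
  (0,6): δ = 158.75°  ·
  (1,2): δ = 140.39°  ·
  (1,3): δ = 63.16°  ·
  (1,4): δ = 5.11°  ✓
  (1,5): δ = 95.51°  ·
  (1,6): δ = 129.58°  ·
  (2,3): δ = 102.77°  ·
  (2,4): δ = 44.71°  ✓
  (2,5): δ = 55.90°  ·
  (2,6): δ = 89.97°  ·
  (3,4): δ = 121.94°  ·
  (3,5): δ = 21.33°  ✓
  (3,6): δ = 12.74°  ✓
  (4,5): δ = 79.39°  ·
  (4,6): δ = 45.31°  ✓
  (5,6): δ = 145.93°  ·
antipodal pairs: 7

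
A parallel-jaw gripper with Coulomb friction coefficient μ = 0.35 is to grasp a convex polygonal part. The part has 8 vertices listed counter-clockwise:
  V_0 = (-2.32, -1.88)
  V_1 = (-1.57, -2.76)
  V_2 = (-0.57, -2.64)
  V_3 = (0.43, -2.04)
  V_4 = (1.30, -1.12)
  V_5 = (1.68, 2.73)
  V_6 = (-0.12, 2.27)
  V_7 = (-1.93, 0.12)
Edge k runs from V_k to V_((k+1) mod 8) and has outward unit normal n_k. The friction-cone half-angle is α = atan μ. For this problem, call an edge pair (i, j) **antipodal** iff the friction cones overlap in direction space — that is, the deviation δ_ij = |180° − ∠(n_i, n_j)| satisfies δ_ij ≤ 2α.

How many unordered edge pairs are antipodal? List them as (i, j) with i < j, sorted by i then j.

α = atan 0.35 = 19.29°;  2α = 38.58°
n_0 = (-0.7611, -0.6487)
n_1 = (+0.1191, -0.9929)
n_2 = (+0.5145, -0.8575)
n_3 = (+0.7266, -0.6871)
n_4 = (+0.9952, -0.0982)
n_5 = (-0.2476, +0.9689)
n_6 = (-0.7650, +0.6440)
n_7 = (-0.9815, +0.1914)
  (0,1): δ = 123.60°  ·
  (0,2): δ = 99.48°  ·
  (0,3): δ = 83.84°  ·
  (0,4): δ = 46.08°  ·
  (0,5): δ = 63.90°  ·
  (0,6): δ = 99.47°  ·
  (0,7): δ = 128.53°  ·
  (1,2): δ = 155.88°  ·
  (1,3): δ = 140.24°  ·
  (1,4): δ = 102.48°  ·
  (1,5): δ = 7.49°  ✓
  (1,6): δ = 43.06°  ·
  (1,7): δ = 72.12°  ·
  (2,3): δ = 164.36°  ·
  (2,4): δ = 126.60°  ·
  (2,5): δ = 16.63°  ✓
  (2,6): δ = 18.94°  ✓
  (2,7): δ = 48.00°  ·
  (3,4): δ = 142.24°  ·
  (3,5): δ = 32.26°  ✓
  (3,6): δ = 3.31°  ✓
  (3,7): δ = 32.37°  ✓
  (4,5): δ = 70.03°  ·
  (4,6): δ = 34.46°  ✓
  (4,7): δ = 5.40°  ✓
  (5,6): δ = 144.43°  ·
  (5,7): δ = 115.37°  ·
  (6,7): δ = 150.94°  ·
antipodal pairs: 8

count = 8; pairs: (1,5), (2,5), (2,6), (3,5), (3,6), (3,7), (4,6), (4,7)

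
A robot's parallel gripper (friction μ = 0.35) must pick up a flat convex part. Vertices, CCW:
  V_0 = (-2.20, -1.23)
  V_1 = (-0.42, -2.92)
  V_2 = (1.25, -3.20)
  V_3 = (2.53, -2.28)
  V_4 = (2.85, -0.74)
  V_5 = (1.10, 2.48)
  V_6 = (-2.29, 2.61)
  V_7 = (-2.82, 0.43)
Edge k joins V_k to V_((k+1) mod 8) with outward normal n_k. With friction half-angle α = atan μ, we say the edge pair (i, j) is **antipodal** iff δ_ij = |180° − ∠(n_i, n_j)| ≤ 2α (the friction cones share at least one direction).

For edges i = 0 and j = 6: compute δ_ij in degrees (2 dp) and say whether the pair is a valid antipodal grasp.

α = atan 0.35 = 19.29°;  2α = 38.58°
edge 0: e_0 = (+1.78, -1.69);  n_0 = (-0.6885, -0.7252)
edge 6: e_6 = (-0.53, -2.18);  n_6 = (-0.9717, +0.2362)
∠(n_0, n_6) = 60.15°
δ = |180° − 60.15°| = 119.85°
119.85° > 2α = 38.58°  →  invalid

δ = 119.85°, invalid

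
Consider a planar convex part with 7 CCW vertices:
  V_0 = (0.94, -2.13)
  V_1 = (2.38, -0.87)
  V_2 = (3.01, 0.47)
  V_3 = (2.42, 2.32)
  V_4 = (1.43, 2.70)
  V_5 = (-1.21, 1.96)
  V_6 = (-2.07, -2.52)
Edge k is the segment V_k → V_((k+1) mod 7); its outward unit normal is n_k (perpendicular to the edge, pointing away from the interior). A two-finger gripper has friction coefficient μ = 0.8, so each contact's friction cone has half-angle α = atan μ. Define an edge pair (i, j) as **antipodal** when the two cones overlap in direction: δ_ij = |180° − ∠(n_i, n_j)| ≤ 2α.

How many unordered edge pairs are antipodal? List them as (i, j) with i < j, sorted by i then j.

count = 9; pairs: (0,3), (0,4), (0,5), (1,4), (1,5), (2,5), (3,6), (4,6), (5,6)

α = atan 0.8 = 38.66°;  2α = 77.32°
n_0 = (+0.6585, -0.7526)
n_1 = (+0.9050, -0.4255)
n_2 = (+0.9527, +0.3038)
n_3 = (+0.3583, +0.9336)
n_4 = (-0.2699, +0.9629)
n_5 = (-0.9821, +0.1885)
n_6 = (+0.1285, -0.9917)
  (0,1): δ = 156.37°  ·
  (0,2): δ = 113.50°  ·
  (0,3): δ = 62.18°  ✓
  (0,4): δ = 25.53°  ✓
  (0,5): δ = 37.95°  ✓
  (0,6): δ = 146.20°  ·
  (1,2): δ = 137.13°  ·
  (1,3): δ = 85.82°  ·
  (1,4): δ = 49.16°  ✓
  (1,5): δ = 14.31°  ✓
  (1,6): δ = 122.56°  ·
  (2,3): δ = 128.69°  ·
  (2,4): δ = 92.03°  ·
  (2,5): δ = 28.56°  ✓
  (2,6): δ = 79.69°  ·
  (3,4): δ = 143.34°  ·
  (3,5): δ = 79.87°  ·
  (3,6): δ = 28.38°  ✓
  (4,5): δ = 116.52°  ·
  (4,6): δ = 8.28°  ✓
  (5,6): δ = 71.75°  ✓
antipodal pairs: 9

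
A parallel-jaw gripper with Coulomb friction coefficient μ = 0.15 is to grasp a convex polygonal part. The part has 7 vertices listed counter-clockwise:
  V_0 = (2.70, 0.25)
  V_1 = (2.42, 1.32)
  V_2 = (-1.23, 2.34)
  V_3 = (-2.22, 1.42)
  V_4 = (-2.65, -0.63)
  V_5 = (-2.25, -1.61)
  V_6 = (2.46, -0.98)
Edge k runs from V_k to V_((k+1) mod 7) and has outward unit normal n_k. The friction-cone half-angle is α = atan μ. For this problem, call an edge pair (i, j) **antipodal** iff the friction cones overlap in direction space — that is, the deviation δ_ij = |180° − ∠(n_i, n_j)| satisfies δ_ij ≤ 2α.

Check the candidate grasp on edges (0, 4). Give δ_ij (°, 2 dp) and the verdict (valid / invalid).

δ = 7.54°, valid

α = atan 0.15 = 8.53°;  2α = 17.06°
edge 0: e_0 = (-0.28, +1.07);  n_0 = (+0.9674, +0.2532)
edge 4: e_4 = (+0.40, -0.98);  n_4 = (-0.9258, -0.3779)
∠(n_0, n_4) = 172.46°
δ = |180° − 172.46°| = 7.54°
7.54° ≤ 2α = 17.06°  →  valid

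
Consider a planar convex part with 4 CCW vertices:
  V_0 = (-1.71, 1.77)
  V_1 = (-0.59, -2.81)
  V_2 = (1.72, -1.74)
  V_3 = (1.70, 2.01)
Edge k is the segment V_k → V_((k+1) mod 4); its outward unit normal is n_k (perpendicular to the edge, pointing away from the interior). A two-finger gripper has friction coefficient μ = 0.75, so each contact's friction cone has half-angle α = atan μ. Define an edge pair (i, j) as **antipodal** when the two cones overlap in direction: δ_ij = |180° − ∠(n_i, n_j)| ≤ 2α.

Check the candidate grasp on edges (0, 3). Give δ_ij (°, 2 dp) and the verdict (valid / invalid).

α = atan 0.75 = 36.87°;  2α = 73.74°
edge 0: e_0 = (+1.12, -4.58);  n_0 = (-0.9714, -0.2375)
edge 3: e_3 = (-3.41, -0.24);  n_3 = (-0.0702, +0.9975)
∠(n_0, n_3) = 99.72°
δ = |180° − 99.72°| = 80.28°
80.28° > 2α = 73.74°  →  invalid

δ = 80.28°, invalid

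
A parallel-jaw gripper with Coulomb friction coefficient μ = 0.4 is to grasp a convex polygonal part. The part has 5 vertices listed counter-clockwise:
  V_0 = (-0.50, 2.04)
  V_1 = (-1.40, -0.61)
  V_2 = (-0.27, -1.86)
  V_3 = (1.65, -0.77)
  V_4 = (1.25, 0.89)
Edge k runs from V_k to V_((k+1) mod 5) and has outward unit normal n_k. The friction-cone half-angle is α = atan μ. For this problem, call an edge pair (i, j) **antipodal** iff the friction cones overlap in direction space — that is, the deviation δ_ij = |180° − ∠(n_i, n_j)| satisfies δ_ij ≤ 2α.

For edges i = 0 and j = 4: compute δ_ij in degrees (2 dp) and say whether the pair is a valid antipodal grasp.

α = atan 0.4 = 21.80°;  2α = 43.60°
edge 0: e_0 = (-0.90, -2.65);  n_0 = (-0.9469, +0.3216)
edge 4: e_4 = (-1.75, +1.15);  n_4 = (+0.5492, +0.8357)
∠(n_0, n_4) = 104.55°
δ = |180° − 104.55°| = 75.45°
75.45° > 2α = 43.60°  →  invalid

δ = 75.45°, invalid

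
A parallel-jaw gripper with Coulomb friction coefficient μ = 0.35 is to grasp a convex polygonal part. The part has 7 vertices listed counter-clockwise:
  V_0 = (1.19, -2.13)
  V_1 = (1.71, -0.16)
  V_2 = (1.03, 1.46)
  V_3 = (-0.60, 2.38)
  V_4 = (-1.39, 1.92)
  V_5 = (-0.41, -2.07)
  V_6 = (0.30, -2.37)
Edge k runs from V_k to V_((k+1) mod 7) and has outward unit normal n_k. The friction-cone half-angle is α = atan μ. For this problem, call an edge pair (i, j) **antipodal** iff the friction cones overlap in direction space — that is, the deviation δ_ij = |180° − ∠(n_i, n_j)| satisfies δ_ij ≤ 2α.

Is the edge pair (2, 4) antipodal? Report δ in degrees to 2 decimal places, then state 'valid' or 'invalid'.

δ = 46.76°, invalid

α = atan 0.35 = 19.29°;  2α = 38.58°
edge 2: e_2 = (-1.63, +0.92);  n_2 = (+0.4915, +0.8709)
edge 4: e_4 = (+0.98, -3.99);  n_4 = (-0.9711, -0.2385)
∠(n_2, n_4) = 133.24°
δ = |180° − 133.24°| = 46.76°
46.76° > 2α = 38.58°  →  invalid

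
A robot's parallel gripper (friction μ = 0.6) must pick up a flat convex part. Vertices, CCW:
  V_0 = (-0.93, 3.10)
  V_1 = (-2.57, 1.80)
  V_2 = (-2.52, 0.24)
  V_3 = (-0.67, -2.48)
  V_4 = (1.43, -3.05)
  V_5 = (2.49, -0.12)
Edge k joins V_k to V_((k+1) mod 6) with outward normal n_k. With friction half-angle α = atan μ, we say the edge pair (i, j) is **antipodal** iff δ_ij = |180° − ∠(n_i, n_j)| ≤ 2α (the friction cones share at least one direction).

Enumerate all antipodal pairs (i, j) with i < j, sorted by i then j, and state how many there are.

α = atan 0.6 = 30.96°;  2α = 61.93°
n_0 = (-0.6212, +0.7837)
n_1 = (-0.9995, -0.0320)
n_2 = (-0.8269, -0.5624)
n_3 = (-0.2620, -0.9651)
n_4 = (+0.9404, -0.3402)
n_5 = (+0.6855, +0.7281)
  (0,1): δ = 126.57°  ·
  (0,2): δ = 94.18°  ·
  (0,3): δ = 53.59°  ✓
  (0,4): δ = 31.71°  ✓
  (0,5): δ = 98.32°  ·
  (1,2): δ = 147.61°  ·
  (1,3): δ = 107.02°  ·
  (1,4): δ = 21.72°  ✓
  (1,5): δ = 44.89°  ✓
  (2,3): δ = 139.41°  ·
  (2,4): δ = 54.11°  ✓
  (2,5): δ = 12.50°  ✓
  (3,4): δ = 94.70°  ·
  (3,5): δ = 28.09°  ✓
  (4,5): δ = 113.39°  ·
antipodal pairs: 7

count = 7; pairs: (0,3), (0,4), (1,4), (1,5), (2,4), (2,5), (3,5)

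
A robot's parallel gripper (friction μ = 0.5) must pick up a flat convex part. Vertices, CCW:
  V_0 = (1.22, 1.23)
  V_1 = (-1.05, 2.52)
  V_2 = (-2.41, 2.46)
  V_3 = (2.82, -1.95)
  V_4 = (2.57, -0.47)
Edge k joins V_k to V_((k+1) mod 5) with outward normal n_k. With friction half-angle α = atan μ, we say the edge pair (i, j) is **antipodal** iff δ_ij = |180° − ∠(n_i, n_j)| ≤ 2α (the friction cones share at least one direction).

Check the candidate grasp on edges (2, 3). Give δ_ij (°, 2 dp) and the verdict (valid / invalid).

δ = 40.27°, valid

α = atan 0.5 = 26.57°;  2α = 53.13°
edge 2: e_2 = (+5.23, -4.41);  n_2 = (-0.6446, -0.7645)
edge 3: e_3 = (-0.25, +1.48);  n_3 = (+0.9860, +0.1666)
∠(n_2, n_3) = 139.73°
δ = |180° − 139.73°| = 40.27°
40.27° ≤ 2α = 53.13°  →  valid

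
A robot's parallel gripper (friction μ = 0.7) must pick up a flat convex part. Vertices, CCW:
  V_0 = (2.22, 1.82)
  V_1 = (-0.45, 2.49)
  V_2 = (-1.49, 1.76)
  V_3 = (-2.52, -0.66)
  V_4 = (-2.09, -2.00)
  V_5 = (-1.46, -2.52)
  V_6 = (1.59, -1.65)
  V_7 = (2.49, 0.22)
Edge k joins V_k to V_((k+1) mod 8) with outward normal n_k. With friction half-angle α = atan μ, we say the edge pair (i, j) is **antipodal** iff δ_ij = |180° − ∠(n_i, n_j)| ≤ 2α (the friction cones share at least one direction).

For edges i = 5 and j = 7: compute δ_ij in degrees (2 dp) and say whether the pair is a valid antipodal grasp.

δ = 96.34°, invalid

α = atan 0.7 = 34.99°;  2α = 69.98°
edge 5: e_5 = (+3.05, +0.87);  n_5 = (+0.2743, -0.9616)
edge 7: e_7 = (-0.27, +1.60);  n_7 = (+0.9861, +0.1664)
∠(n_5, n_7) = 83.66°
δ = |180° − 83.66°| = 96.34°
96.34° > 2α = 69.98°  →  invalid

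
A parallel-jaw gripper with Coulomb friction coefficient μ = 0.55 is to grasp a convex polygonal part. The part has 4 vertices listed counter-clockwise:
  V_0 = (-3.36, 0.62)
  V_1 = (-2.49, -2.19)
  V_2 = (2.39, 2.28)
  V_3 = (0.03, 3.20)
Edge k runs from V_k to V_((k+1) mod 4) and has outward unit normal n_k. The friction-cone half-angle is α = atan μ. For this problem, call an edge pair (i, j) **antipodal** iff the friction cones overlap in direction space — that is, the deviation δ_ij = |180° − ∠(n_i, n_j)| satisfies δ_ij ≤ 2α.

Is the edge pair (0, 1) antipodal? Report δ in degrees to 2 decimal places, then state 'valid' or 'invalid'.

δ = 64.71°, invalid

α = atan 0.55 = 28.81°;  2α = 57.62°
edge 0: e_0 = (+0.87, -2.81);  n_0 = (-0.9553, -0.2958)
edge 1: e_1 = (+4.88, +4.47);  n_1 = (+0.6755, -0.7374)
∠(n_0, n_1) = 115.29°
δ = |180° − 115.29°| = 64.71°
64.71° > 2α = 57.62°  →  invalid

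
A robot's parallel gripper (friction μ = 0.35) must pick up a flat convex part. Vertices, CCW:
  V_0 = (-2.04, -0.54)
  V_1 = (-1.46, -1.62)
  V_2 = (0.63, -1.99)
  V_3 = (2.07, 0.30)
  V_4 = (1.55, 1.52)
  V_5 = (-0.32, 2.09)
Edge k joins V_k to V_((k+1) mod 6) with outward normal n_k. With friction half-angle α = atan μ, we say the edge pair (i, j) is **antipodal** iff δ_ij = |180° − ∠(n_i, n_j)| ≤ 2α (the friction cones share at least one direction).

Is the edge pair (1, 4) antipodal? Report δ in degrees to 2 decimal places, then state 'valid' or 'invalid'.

δ = 6.91°, valid

α = atan 0.35 = 19.29°;  2α = 38.58°
edge 1: e_1 = (+2.09, -0.37);  n_1 = (-0.1743, -0.9847)
edge 4: e_4 = (-1.87, +0.57);  n_4 = (+0.2916, +0.9565)
∠(n_1, n_4) = 173.09°
δ = |180° − 173.09°| = 6.91°
6.91° ≤ 2α = 38.58°  →  valid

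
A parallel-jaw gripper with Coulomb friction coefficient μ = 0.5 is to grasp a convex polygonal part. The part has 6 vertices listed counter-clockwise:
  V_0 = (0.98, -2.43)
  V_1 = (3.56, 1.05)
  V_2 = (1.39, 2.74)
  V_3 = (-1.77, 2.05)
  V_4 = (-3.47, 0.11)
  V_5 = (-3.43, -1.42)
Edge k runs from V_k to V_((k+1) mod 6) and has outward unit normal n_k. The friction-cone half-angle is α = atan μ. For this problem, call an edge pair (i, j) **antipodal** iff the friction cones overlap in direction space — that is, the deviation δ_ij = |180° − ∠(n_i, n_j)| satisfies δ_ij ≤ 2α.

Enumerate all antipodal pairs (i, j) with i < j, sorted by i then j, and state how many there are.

count = 6; pairs: (0,2), (0,3), (0,4), (1,4), (1,5), (2,5)

α = atan 0.5 = 26.57°;  2α = 53.13°
n_0 = (+0.8033, -0.5956)
n_1 = (+0.6144, +0.7890)
n_2 = (-0.2133, +0.9770)
n_3 = (-0.7521, +0.6591)
n_4 = (-0.9997, -0.0261)
n_5 = (-0.2232, -0.9748)
  (0,1): δ = 91.36°  ·
  (0,2): δ = 41.13°  ✓
  (0,3): δ = 4.68°  ✓
  (0,4): δ = 38.05°  ✓
  (0,5): δ = 113.65°  ·
  (1,2): δ = 129.77°  ·
  (1,3): δ = 93.32°  ·
  (1,4): δ = 50.59°  ✓
  (1,5): δ = 25.01°  ✓
  (2,3): δ = 143.55°  ·
  (2,4): δ = 100.82°  ·
  (2,5): δ = 25.22°  ✓
  (3,4): δ = 137.27°  ·
  (3,5): δ = 61.67°  ·
  (4,5): δ = 104.40°  ·
antipodal pairs: 6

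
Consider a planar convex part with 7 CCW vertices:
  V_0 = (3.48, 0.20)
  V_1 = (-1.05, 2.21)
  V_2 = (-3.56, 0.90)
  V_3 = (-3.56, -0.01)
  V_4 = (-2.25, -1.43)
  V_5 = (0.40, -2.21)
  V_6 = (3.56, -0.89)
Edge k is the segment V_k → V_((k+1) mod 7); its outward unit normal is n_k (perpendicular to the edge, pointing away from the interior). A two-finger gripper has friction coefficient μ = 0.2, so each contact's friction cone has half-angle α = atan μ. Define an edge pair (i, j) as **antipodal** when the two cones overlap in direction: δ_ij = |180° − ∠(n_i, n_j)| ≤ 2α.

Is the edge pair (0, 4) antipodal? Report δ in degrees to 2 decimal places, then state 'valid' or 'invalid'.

δ = 7.53°, valid

α = atan 0.2 = 11.31°;  2α = 22.62°
edge 0: e_0 = (-4.53, +2.01);  n_0 = (+0.4056, +0.9141)
edge 4: e_4 = (+2.65, -0.78);  n_4 = (-0.2824, -0.9593)
∠(n_0, n_4) = 172.47°
δ = |180° − 172.47°| = 7.53°
7.53° ≤ 2α = 22.62°  →  valid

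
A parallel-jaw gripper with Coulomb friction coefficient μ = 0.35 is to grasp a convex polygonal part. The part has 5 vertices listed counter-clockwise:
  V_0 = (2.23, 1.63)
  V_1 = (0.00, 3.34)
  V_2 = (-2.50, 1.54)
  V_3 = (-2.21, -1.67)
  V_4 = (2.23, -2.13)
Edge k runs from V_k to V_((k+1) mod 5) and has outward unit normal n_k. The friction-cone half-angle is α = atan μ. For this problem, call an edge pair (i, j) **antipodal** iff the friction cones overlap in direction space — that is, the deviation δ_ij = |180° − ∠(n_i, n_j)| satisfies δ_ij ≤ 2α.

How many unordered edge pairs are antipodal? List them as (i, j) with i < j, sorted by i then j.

count = 2; pairs: (0,3), (2,4)

α = atan 0.35 = 19.29°;  2α = 38.58°
n_0 = (+0.6085, +0.7935)
n_1 = (-0.5843, +0.8115)
n_2 = (-0.9959, -0.0900)
n_3 = (-0.1031, -0.9947)
n_4 = (+1.0000, -0.0000)
  (0,1): δ = 106.76°  ·
  (0,2): δ = 47.36°  ·
  (0,3): δ = 31.57°  ✓
  (0,4): δ = 127.48°  ·
  (1,2): δ = 120.59°  ·
  (1,3): δ = 41.67°  ·
  (1,4): δ = 54.25°  ·
  (2,3): δ = 101.08°  ·
  (2,4): δ = 5.16°  ✓
  (3,4): δ = 84.09°  ·
antipodal pairs: 2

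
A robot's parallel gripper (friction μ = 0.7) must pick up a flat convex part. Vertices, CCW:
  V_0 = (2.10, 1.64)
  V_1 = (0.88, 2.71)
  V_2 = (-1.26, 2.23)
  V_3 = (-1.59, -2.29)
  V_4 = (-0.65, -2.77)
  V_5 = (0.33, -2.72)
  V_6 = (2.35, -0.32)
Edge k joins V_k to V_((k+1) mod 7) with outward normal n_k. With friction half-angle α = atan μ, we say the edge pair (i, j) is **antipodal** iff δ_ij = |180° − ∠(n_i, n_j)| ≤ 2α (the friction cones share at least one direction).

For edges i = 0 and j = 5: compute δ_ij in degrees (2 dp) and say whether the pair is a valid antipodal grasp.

δ = 91.17°, invalid

α = atan 0.7 = 34.99°;  2α = 69.98°
edge 0: e_0 = (-1.22, +1.07);  n_0 = (+0.6594, +0.7518)
edge 5: e_5 = (+2.02, +2.40);  n_5 = (+0.7651, -0.6439)
∠(n_0, n_5) = 88.83°
δ = |180° − 88.83°| = 91.17°
91.17° > 2α = 69.98°  →  invalid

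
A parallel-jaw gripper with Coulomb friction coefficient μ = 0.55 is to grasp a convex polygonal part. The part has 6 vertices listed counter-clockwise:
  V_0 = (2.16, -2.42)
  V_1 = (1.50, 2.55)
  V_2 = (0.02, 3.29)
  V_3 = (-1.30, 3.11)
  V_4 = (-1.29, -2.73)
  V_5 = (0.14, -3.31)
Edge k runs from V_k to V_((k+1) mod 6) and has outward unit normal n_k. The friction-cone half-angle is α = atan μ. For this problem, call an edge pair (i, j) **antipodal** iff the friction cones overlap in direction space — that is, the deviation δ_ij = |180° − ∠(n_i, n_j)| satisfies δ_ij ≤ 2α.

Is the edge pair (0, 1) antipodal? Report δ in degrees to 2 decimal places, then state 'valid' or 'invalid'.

δ = 124.13°, invalid

α = atan 0.55 = 28.81°;  2α = 57.62°
edge 0: e_0 = (-0.66, +4.97);  n_0 = (+0.9913, +0.1316)
edge 1: e_1 = (-1.48, +0.74);  n_1 = (+0.4472, +0.8944)
∠(n_0, n_1) = 55.87°
δ = |180° − 55.87°| = 124.13°
124.13° > 2α = 57.62°  →  invalid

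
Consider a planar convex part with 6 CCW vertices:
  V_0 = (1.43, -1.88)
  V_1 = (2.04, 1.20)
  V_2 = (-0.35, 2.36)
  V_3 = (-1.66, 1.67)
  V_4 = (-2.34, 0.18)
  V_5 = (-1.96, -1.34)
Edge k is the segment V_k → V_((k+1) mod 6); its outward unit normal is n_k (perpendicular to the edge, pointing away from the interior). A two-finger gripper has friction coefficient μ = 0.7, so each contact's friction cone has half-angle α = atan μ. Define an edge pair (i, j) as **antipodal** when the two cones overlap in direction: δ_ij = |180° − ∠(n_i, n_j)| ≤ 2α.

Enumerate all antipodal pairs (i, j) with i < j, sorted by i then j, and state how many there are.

count = 6; pairs: (0,2), (0,3), (0,4), (1,4), (1,5), (2,5)

α = atan 0.7 = 34.99°;  2α = 69.98°
n_0 = (+0.9809, -0.1943)
n_1 = (+0.4366, +0.8996)
n_2 = (-0.4660, +0.8848)
n_3 = (-0.9097, +0.4152)
n_4 = (-0.9701, -0.2425)
n_5 = (-0.1573, -0.9875)
  (0,1): δ = 104.69°  ·
  (0,2): δ = 51.02°  ✓
  (0,3): δ = 13.33°  ✓
  (0,4): δ = 25.24°  ✓
  (0,5): δ = 92.15°  ·
  (1,2): δ = 126.33°  ·
  (1,3): δ = 88.64°  ·
  (1,4): δ = 50.07°  ✓
  (1,5): δ = 16.84°  ✓
  (2,3): δ = 142.31°  ·
  (2,4): δ = 103.74°  ·
  (2,5): δ = 36.83°  ✓
  (3,4): δ = 141.43°  ·
  (3,5): δ = 74.52°  ·
  (4,5): δ = 113.09°  ·
antipodal pairs: 6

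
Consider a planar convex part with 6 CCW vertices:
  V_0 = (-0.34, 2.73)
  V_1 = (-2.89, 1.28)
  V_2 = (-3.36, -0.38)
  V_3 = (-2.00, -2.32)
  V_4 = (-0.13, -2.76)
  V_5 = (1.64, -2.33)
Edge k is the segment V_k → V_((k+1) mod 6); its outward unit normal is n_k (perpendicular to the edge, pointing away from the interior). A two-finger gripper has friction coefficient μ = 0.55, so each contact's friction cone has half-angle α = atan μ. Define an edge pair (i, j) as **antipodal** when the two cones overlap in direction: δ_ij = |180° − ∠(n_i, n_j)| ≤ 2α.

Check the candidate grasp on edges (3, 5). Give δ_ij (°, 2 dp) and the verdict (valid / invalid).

δ = 55.39°, valid

α = atan 0.55 = 28.81°;  2α = 57.62°
edge 3: e_3 = (+1.87, -0.44);  n_3 = (-0.2290, -0.9734)
edge 5: e_5 = (-1.98, +5.06);  n_5 = (+0.9312, +0.3644)
∠(n_3, n_5) = 124.61°
δ = |180° − 124.61°| = 55.39°
55.39° ≤ 2α = 57.62°  →  valid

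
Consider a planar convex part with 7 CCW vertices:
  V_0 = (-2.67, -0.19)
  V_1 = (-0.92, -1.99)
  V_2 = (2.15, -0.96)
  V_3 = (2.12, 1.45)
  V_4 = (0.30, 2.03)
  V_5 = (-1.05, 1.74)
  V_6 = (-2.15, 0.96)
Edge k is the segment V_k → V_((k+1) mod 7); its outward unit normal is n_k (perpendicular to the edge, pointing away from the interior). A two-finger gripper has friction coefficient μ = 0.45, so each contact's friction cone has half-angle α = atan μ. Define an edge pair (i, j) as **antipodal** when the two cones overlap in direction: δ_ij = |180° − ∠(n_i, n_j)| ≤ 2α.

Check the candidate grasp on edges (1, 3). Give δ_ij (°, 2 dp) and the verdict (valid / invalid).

α = atan 0.45 = 24.23°;  2α = 48.46°
edge 1: e_1 = (+3.07, +1.03);  n_1 = (+0.3181, -0.9481)
edge 3: e_3 = (-1.82, +0.58);  n_3 = (+0.3036, +0.9528)
∠(n_1, n_3) = 143.78°
δ = |180° − 143.78°| = 36.22°
36.22° ≤ 2α = 48.46°  →  valid

δ = 36.22°, valid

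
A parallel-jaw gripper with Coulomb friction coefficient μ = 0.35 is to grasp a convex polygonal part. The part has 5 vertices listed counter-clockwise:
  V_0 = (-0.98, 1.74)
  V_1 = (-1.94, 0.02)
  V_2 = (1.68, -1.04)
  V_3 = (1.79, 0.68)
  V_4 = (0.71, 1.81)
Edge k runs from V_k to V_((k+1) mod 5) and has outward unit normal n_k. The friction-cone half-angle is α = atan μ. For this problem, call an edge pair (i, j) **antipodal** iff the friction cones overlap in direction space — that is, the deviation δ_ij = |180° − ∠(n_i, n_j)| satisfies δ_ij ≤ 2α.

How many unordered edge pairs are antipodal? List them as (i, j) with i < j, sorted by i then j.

count = 3; pairs: (0,2), (1,3), (1,4)

α = atan 0.35 = 19.29°;  2α = 38.58°
n_0 = (-0.8732, +0.4874)
n_1 = (-0.2810, -0.9597)
n_2 = (+0.9980, -0.0638)
n_3 = (+0.7229, +0.6909)
n_4 = (-0.0414, +0.9991)
  (0,1): δ = 77.15°  ·
  (0,2): δ = 25.51°  ✓
  (0,3): δ = 72.87°  ·
  (0,4): δ = 121.54°  ·
  (1,2): δ = 77.34°  ·
  (1,3): δ = 29.98°  ✓
  (1,4): δ = 18.69°  ✓
  (2,3): δ = 132.64°  ·
  (2,4): δ = 83.97°  ·
  (3,4): δ = 131.33°  ·
antipodal pairs: 3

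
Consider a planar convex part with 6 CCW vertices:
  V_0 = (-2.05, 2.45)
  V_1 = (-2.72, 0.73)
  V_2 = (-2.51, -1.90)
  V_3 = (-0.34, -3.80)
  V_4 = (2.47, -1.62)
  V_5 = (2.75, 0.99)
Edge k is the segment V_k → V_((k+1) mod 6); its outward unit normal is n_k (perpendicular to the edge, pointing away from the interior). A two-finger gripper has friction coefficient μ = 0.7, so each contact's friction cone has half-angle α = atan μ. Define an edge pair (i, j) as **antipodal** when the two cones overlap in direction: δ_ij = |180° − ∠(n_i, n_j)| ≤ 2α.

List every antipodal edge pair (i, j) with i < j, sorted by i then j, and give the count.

α = atan 0.7 = 34.99°;  2α = 69.98°
n_0 = (-0.9318, +0.3630)
n_1 = (-0.9968, -0.0796)
n_2 = (-0.6588, -0.7524)
n_3 = (+0.6130, -0.7901)
n_4 = (+0.9943, -0.1067)
n_5 = (+0.2910, +0.9567)
  (0,1): δ = 154.15°  ·
  (0,2): δ = 109.92°  ·
  (0,3): δ = 30.91°  ✓
  (0,4): δ = 15.16°  ✓
  (0,5): δ = 94.36°  ·
  (1,2): δ = 135.77°  ·
  (1,3): δ = 56.76°  ✓
  (1,4): δ = 10.69°  ✓
  (1,5): δ = 68.52°  ✓
  (2,3): δ = 100.99°  ·
  (2,4): δ = 54.92°  ✓
  (2,5): δ = 24.29°  ✓
  (3,4): δ = 133.93°  ·
  (3,5): δ = 54.72°  ✓
  (4,5): δ = 100.79°  ·
antipodal pairs: 8

count = 8; pairs: (0,3), (0,4), (1,3), (1,4), (1,5), (2,4), (2,5), (3,5)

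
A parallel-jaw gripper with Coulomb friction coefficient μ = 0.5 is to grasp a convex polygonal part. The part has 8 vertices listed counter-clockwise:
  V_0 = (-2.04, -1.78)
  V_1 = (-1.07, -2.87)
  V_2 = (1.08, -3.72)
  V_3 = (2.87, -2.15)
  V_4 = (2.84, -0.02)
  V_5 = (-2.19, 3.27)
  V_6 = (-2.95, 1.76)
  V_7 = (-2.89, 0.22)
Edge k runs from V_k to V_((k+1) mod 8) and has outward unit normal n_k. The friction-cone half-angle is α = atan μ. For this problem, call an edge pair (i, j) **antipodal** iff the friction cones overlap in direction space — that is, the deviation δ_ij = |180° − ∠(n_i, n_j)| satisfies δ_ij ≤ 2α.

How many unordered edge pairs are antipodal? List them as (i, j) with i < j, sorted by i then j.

count = 9; pairs: (0,3), (0,4), (1,4), (2,5), (2,6), (3,5), (3,6), (3,7), (4,7)

α = atan 0.5 = 26.57°;  2α = 53.13°
n_0 = (-0.7470, -0.6648)
n_1 = (-0.3677, -0.9300)
n_2 = (+0.6594, -0.7518)
n_3 = (+0.9999, +0.0141)
n_4 = (+0.5474, +0.8369)
n_5 = (-0.8932, +0.4496)
n_6 = (-0.9992, -0.0389)
n_7 = (-0.9203, -0.3911)
  (0,1): δ = 153.24°  ·
  (0,2): δ = 90.41°  ·
  (0,3): δ = 40.86°  ✓
  (0,4): δ = 15.15°  ✓
  (0,5): δ = 111.62°  ·
  (0,6): δ = 140.57°  ·
  (0,7): δ = 161.36°  ·
  (1,2): δ = 117.17°  ·
  (1,3): δ = 67.62°  ·
  (1,4): δ = 11.62°  ✓
  (1,5): δ = 84.85°  ·
  (1,6): δ = 113.80°  ·
  (1,7): δ = 134.60°  ·
  (2,3): δ = 130.45°  ·
  (2,4): δ = 74.44°  ·
  (2,5): δ = 22.03°  ✓
  (2,6): δ = 50.98°  ✓
  (2,7): δ = 71.77°  ·
  (3,4): δ = 123.99°  ·
  (3,5): δ = 27.52°  ✓
  (3,6): δ = 1.42°  ✓
  (3,7): δ = 22.22°  ✓
  (4,5): δ = 83.53°  ·
  (4,6): δ = 54.58°  ·
  (4,7): δ = 33.79°  ✓
  (5,6): δ = 151.05°  ·
  (5,7): δ = 130.26°  ·
  (6,7): δ = 159.21°  ·
antipodal pairs: 9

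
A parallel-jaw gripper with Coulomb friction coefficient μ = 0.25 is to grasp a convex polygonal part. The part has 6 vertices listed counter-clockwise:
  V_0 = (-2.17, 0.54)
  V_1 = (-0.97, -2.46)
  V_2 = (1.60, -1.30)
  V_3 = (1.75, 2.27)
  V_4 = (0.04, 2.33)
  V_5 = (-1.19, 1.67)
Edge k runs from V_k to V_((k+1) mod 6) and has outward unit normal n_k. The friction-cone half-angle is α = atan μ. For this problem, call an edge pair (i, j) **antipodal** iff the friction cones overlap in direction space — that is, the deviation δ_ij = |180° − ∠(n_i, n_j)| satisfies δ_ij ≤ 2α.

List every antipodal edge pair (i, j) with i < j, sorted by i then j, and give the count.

count = 4; pairs: (0,2), (1,3), (1,4), (1,5)

α = atan 0.25 = 14.04°;  2α = 28.07°
n_0 = (-0.9285, -0.3714)
n_1 = (+0.4114, -0.9115)
n_2 = (+0.9991, -0.0420)
n_3 = (+0.0351, +0.9994)
n_4 = (-0.4728, +0.8812)
n_5 = (-0.7555, +0.6552)
  (0,1): δ = 87.51°  ·
  (0,2): δ = 24.21°  ✓
  (0,3): δ = 66.19°  ·
  (0,4): δ = 96.42°  ·
  (0,5): δ = 117.26°  ·
  (1,2): δ = 116.70°  ·
  (1,3): δ = 26.30°  ✓
  (1,4): δ = 3.92°  ✓
  (1,5): δ = 24.77°  ✓
  (2,3): δ = 89.60°  ·
  (2,4): δ = 59.38°  ·
  (2,5): δ = 38.53°  ·
  (3,4): δ = 149.77°  ·
  (3,5): δ = 128.92°  ·
  (4,5): δ = 159.15°  ·
antipodal pairs: 4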